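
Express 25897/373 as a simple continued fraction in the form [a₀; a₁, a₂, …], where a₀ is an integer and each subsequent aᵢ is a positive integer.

⌊25897/373⌋ = 69, remainder 160
⌊373/160⌋ = 2, remainder 53
⌊160/53⌋ = 3, remainder 1
⌊53/1⌋ = 53, remainder 0

[69; 2, 3, 53]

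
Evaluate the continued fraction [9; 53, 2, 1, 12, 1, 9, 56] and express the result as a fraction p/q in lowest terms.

Starting at the tail and folding back:
Start with 56.
9 + 1/(56/1) = 9 + 1/56 = 505/56
1 + 1/(505/56) = 1 + 56/505 = 561/505
12 + 1/(561/505) = 12 + 505/561 = 7237/561
1 + 1/(7237/561) = 1 + 561/7237 = 7798/7237
2 + 1/(7798/7237) = 2 + 7237/7798 = 22833/7798
53 + 1/(22833/7798) = 53 + 7798/22833 = 1217947/22833
9 + 1/(1217947/22833) = 9 + 22833/1217947 = 10984356/1217947

10984356/1217947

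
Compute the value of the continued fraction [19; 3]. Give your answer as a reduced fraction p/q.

58/3

a_0 = 19: 19/1
a_1 = 3: 58/3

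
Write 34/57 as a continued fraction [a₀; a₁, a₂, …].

[0; 1, 1, 2, 11]

34 ÷ 57 → quotient 0, remainder 34
57 ÷ 34 → quotient 1, remainder 23
34 ÷ 23 → quotient 1, remainder 11
23 ÷ 11 → quotient 2, remainder 1
11 ÷ 1 → quotient 11, remainder 0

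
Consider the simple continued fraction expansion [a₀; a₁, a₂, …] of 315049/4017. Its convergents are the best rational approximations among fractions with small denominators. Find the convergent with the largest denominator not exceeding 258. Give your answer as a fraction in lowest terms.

549/7

a_0 = 78: 78/1  (≤ bound)
a_1 = 2: 157/2  (≤ bound)
a_2 = 3: 549/7  (≤ bound)
a_3 = 57: 31450/401  (> 258, stop)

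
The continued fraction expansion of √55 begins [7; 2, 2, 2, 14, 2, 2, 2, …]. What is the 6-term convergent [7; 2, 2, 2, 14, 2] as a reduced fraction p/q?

Start with 2.
14 + 1/(2/1) = 14 + 1/2 = 29/2
2 + 1/(29/2) = 2 + 2/29 = 60/29
2 + 1/(60/29) = 2 + 29/60 = 149/60
2 + 1/(149/60) = 2 + 60/149 = 358/149
7 + 1/(358/149) = 7 + 149/358 = 2655/358

2655/358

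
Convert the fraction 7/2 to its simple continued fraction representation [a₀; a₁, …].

Repeatedly divide and take the remainder:
7 = 3·2 + 1, so a_0 = 3
2 = 2·1 + 0, so a_1 = 2

[3; 2]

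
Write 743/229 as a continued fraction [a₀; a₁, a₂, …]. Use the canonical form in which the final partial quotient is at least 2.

[3; 4, 11, 5]

⌊743/229⌋ = 3, remainder 56
⌊229/56⌋ = 4, remainder 5
⌊56/5⌋ = 11, remainder 1
⌊5/1⌋ = 5, remainder 0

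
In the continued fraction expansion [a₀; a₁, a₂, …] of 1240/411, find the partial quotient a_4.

Run the Euclidean algorithm, recording each quotient:
1240 ÷ 411 → quotient 3, remainder 7
411 ÷ 7 → quotient 58, remainder 5
7 ÷ 5 → quotient 1, remainder 2
5 ÷ 2 → quotient 2, remainder 1
2 ÷ 1 → quotient 2, remainder 0

2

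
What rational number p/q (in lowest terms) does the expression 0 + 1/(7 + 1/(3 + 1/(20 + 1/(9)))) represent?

Start with 9.
20 + 1/(9/1) = 20 + 1/9 = 181/9
3 + 1/(181/9) = 3 + 9/181 = 552/181
7 + 1/(552/181) = 7 + 181/552 = 4045/552
0 + 1/(4045/552) = 0 + 552/4045 = 552/4045

552/4045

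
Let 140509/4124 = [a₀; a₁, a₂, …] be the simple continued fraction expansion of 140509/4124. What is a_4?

7

140509 ÷ 4124 → quotient 34, remainder 293
4124 ÷ 293 → quotient 14, remainder 22
293 ÷ 22 → quotient 13, remainder 7
22 ÷ 7 → quotient 3, remainder 1
7 ÷ 1 → quotient 7, remainder 0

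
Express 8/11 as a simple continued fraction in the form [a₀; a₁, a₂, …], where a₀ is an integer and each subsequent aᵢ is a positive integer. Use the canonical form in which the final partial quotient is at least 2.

8 = 0·11 + 8, so a_0 = 0
11 = 1·8 + 3, so a_1 = 1
8 = 2·3 + 2, so a_2 = 2
3 = 1·2 + 1, so a_3 = 1
2 = 2·1 + 0, so a_4 = 2

[0; 1, 2, 1, 2]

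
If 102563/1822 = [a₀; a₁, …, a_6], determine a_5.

3

Run the Euclidean algorithm, recording each quotient:
102563 ÷ 1822 → quotient 56, remainder 531
1822 ÷ 531 → quotient 3, remainder 229
531 ÷ 229 → quotient 2, remainder 73
229 ÷ 73 → quotient 3, remainder 10
73 ÷ 10 → quotient 7, remainder 3
10 ÷ 3 → quotient 3, remainder 1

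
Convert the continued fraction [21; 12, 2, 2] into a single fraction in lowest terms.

1307/62

Build up convergents one term at a time:
a_0 = 21: 21/1
a_1 = 12: 253/12
a_2 = 2: 527/25
a_3 = 2: 1307/62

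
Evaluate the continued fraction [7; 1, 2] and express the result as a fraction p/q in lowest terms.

23/3

a_0 = 7: 7/1
a_1 = 1: 8/1
a_2 = 2: 23/3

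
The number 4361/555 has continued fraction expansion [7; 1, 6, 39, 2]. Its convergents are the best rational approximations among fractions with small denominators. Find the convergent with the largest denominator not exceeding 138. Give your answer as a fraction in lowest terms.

List convergents until the denominator exceeds the bound:
a_0 = 7: 7/1  (≤ bound)
a_1 = 1: 8/1  (≤ bound)
a_2 = 6: 55/7  (≤ bound)
a_3 = 39: 2153/274  (> 138, stop)

55/7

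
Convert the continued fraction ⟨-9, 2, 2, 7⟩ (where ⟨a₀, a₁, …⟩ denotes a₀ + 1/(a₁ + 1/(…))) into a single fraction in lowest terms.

Starting at the tail and folding back:
Start with 7.
2 + 1/(7/1) = 2 + 1/7 = 15/7
2 + 1/(15/7) = 2 + 7/15 = 37/15
-9 + 1/(37/15) = -9 + 15/37 = -318/37

-318/37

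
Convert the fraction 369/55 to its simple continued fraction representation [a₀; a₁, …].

[6; 1, 2, 2, 3, 2]

369 = 6·55 + 39, so a_0 = 6
55 = 1·39 + 16, so a_1 = 1
39 = 2·16 + 7, so a_2 = 2
16 = 2·7 + 2, so a_3 = 2
7 = 3·2 + 1, so a_4 = 3
2 = 2·1 + 0, so a_5 = 2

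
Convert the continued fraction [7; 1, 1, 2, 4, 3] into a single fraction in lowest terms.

539/71

Start with 3.
4 + 1/(3/1) = 4 + 1/3 = 13/3
2 + 1/(13/3) = 2 + 3/13 = 29/13
1 + 1/(29/13) = 1 + 13/29 = 42/29
1 + 1/(42/29) = 1 + 29/42 = 71/42
7 + 1/(71/42) = 7 + 42/71 = 539/71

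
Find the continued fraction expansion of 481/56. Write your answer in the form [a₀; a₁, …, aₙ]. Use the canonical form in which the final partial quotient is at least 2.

[8; 1, 1, 2, 3, 3]

Apply division with remainder until the remainder is 0:
481 = 8·56 + 33, so a_0 = 8
56 = 1·33 + 23, so a_1 = 1
33 = 1·23 + 10, so a_2 = 1
23 = 2·10 + 3, so a_3 = 2
10 = 3·3 + 1, so a_4 = 3
3 = 3·1 + 0, so a_5 = 3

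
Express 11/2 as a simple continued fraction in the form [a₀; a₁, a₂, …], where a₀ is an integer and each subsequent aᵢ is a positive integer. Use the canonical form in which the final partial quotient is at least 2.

[5; 2]

Apply division with remainder until the remainder is 0:
11 = 5·2 + 1, so a_0 = 5
2 = 2·1 + 0, so a_1 = 2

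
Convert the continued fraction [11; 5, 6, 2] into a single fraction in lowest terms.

750/67

Starting at the tail and folding back:
Start with 2.
6 + 1/(2/1) = 6 + 1/2 = 13/2
5 + 1/(13/2) = 5 + 2/13 = 67/13
11 + 1/(67/13) = 11 + 13/67 = 750/67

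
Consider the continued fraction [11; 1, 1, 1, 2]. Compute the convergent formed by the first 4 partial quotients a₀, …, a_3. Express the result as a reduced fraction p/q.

a_0 = 11: 11/1
a_1 = 1: 12/1
a_2 = 1: 23/2
a_3 = 1: 35/3

35/3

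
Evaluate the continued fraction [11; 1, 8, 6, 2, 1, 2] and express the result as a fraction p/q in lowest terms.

Start with 2.
1 + 1/(2/1) = 1 + 1/2 = 3/2
2 + 1/(3/2) = 2 + 2/3 = 8/3
6 + 1/(8/3) = 6 + 3/8 = 51/8
8 + 1/(51/8) = 8 + 8/51 = 416/51
1 + 1/(416/51) = 1 + 51/416 = 467/416
11 + 1/(467/416) = 11 + 416/467 = 5553/467

5553/467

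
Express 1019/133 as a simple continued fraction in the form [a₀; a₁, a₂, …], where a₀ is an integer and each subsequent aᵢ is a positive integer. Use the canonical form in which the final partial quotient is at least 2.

[7; 1, 1, 1, 21, 2]

1019 ÷ 133 → quotient 7, remainder 88
133 ÷ 88 → quotient 1, remainder 45
88 ÷ 45 → quotient 1, remainder 43
45 ÷ 43 → quotient 1, remainder 2
43 ÷ 2 → quotient 21, remainder 1
2 ÷ 1 → quotient 2, remainder 0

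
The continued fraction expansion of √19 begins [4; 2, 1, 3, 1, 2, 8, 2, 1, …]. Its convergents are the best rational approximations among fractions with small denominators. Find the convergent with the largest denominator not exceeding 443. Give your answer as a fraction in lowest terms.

1421/326

a_0 = 4: 4/1  (≤ bound)
a_1 = 2: 9/2  (≤ bound)
a_2 = 1: 13/3  (≤ bound)
a_3 = 3: 48/11  (≤ bound)
a_4 = 1: 61/14  (≤ bound)
a_5 = 2: 170/39  (≤ bound)
a_6 = 8: 1421/326  (≤ bound)
a_7 = 2: 3012/691  (> 443, stop)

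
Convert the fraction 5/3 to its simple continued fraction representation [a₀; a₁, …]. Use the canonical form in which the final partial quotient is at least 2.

5 = 1·3 + 2, so a_0 = 1
3 = 1·2 + 1, so a_1 = 1
2 = 2·1 + 0, so a_2 = 2

[1; 1, 2]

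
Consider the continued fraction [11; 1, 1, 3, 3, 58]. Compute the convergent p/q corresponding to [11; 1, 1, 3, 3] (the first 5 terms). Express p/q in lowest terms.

266/23

Work from the innermost term outward:
Start with 3.
3 + 1/(3/1) = 3 + 1/3 = 10/3
1 + 1/(10/3) = 1 + 3/10 = 13/10
1 + 1/(13/10) = 1 + 10/13 = 23/13
11 + 1/(23/13) = 11 + 13/23 = 266/23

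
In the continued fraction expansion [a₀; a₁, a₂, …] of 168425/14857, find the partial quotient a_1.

2

Apply division with remainder until the remainder is 0:
⌊168425/14857⌋ = 11, remainder 4998
⌊14857/4998⌋ = 2, remainder 4861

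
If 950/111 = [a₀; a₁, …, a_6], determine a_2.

1

Repeatedly divide and take the remainder:
950 = 8·111 + 62, so a_0 = 8
111 = 1·62 + 49, so a_1 = 1
62 = 1·49 + 13, so a_2 = 1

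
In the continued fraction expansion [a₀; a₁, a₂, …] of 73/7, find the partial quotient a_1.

2

⌊73/7⌋ = 10, remainder 3
⌊7/3⌋ = 2, remainder 1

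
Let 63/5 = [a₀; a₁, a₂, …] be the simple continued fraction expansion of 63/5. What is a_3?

2

Run the Euclidean algorithm, recording each quotient:
⌊63/5⌋ = 12, remainder 3
⌊5/3⌋ = 1, remainder 2
⌊3/2⌋ = 1, remainder 1
⌊2/1⌋ = 2, remainder 0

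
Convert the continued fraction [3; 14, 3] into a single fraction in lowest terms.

132/43

Start with 3.
14 + 1/(3/1) = 14 + 1/3 = 43/3
3 + 1/(43/3) = 3 + 3/43 = 132/43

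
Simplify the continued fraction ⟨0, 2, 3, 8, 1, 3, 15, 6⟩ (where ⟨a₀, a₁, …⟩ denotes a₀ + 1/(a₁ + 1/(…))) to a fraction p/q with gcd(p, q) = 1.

10087/23413

a_0 = 0: 0/1
a_1 = 2: 1/2
a_2 = 3: 3/7
a_3 = 8: 25/58
a_4 = 1: 28/65
a_5 = 3: 109/253
a_6 = 15: 1663/3860
a_7 = 6: 10087/23413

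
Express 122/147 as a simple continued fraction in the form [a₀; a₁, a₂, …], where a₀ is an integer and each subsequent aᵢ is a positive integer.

122 = 0·147 + 122, so a_0 = 0
147 = 1·122 + 25, so a_1 = 1
122 = 4·25 + 22, so a_2 = 4
25 = 1·22 + 3, so a_3 = 1
22 = 7·3 + 1, so a_4 = 7
3 = 3·1 + 0, so a_5 = 3

[0; 1, 4, 1, 7, 3]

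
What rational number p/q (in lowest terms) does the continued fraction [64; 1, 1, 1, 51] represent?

Collapse the nested fraction from the inside out:
Start with 51.
1 + 1/(51/1) = 1 + 1/51 = 52/51
1 + 1/(52/51) = 1 + 51/52 = 103/52
1 + 1/(103/52) = 1 + 52/103 = 155/103
64 + 1/(155/103) = 64 + 103/155 = 10023/155

10023/155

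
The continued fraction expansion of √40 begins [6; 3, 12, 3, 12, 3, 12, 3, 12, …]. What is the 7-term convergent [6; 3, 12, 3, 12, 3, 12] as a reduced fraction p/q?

337434/53353

Start with 12.
3 + 1/(12/1) = 3 + 1/12 = 37/12
12 + 1/(37/12) = 12 + 12/37 = 456/37
3 + 1/(456/37) = 3 + 37/456 = 1405/456
12 + 1/(1405/456) = 12 + 456/1405 = 17316/1405
3 + 1/(17316/1405) = 3 + 1405/17316 = 53353/17316
6 + 1/(53353/17316) = 6 + 17316/53353 = 337434/53353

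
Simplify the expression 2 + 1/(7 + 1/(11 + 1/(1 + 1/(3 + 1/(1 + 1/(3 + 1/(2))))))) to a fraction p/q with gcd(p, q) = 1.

a_0 = 2: 2/1
a_1 = 7: 15/7
a_2 = 11: 167/78
a_3 = 1: 182/85
a_4 = 3: 713/333
a_5 = 1: 895/418
a_6 = 3: 3398/1587
a_7 = 2: 7691/3592

7691/3592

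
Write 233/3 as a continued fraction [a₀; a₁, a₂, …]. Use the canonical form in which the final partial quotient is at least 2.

233 ÷ 3 → quotient 77, remainder 2
3 ÷ 2 → quotient 1, remainder 1
2 ÷ 1 → quotient 2, remainder 0

[77; 1, 2]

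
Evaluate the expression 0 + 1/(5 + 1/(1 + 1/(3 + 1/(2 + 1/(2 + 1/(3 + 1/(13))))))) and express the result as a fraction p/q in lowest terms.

997/5756

Work from the innermost term outward:
Start with 13.
3 + 1/(13/1) = 3 + 1/13 = 40/13
2 + 1/(40/13) = 2 + 13/40 = 93/40
2 + 1/(93/40) = 2 + 40/93 = 226/93
3 + 1/(226/93) = 3 + 93/226 = 771/226
1 + 1/(771/226) = 1 + 226/771 = 997/771
5 + 1/(997/771) = 5 + 771/997 = 5756/997
0 + 1/(5756/997) = 0 + 997/5756 = 997/5756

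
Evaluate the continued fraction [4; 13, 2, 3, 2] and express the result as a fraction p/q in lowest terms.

Build up convergents one term at a time:
a_0 = 4: 4/1
a_1 = 13: 53/13
a_2 = 2: 110/27
a_3 = 3: 383/94
a_4 = 2: 876/215

876/215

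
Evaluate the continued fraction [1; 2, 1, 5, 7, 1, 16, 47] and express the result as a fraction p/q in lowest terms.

149319/110401

a_0 = 1: 1/1
a_1 = 2: 3/2
a_2 = 1: 4/3
a_3 = 5: 23/17
a_4 = 7: 165/122
a_5 = 1: 188/139
a_6 = 16: 3173/2346
a_7 = 47: 149319/110401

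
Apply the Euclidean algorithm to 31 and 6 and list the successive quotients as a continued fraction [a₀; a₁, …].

[5; 6]

31 = 5·6 + 1, so a_0 = 5
6 = 6·1 + 0, so a_1 = 6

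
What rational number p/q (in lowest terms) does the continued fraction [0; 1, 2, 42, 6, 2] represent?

a_0 = 0: 0/1
a_1 = 1: 1/1
a_2 = 2: 2/3
a_3 = 42: 85/127
a_4 = 6: 512/765
a_5 = 2: 1109/1657

1109/1657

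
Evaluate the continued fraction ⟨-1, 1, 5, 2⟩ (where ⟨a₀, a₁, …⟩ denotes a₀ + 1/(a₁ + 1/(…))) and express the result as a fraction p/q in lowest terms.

Work from the innermost term outward:
Start with 2.
5 + 1/(2/1) = 5 + 1/2 = 11/2
1 + 1/(11/2) = 1 + 2/11 = 13/11
-1 + 1/(13/11) = -1 + 11/13 = -2/13

-2/13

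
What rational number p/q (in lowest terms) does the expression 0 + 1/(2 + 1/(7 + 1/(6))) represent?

43/92

Compute successive convergents:
a_0 = 0: 0/1
a_1 = 2: 1/2
a_2 = 7: 7/15
a_3 = 6: 43/92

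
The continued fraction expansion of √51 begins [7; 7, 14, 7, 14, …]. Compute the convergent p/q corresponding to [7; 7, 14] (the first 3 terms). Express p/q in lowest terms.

707/99

a_0 = 7: 7/1
a_1 = 7: 50/7
a_2 = 14: 707/99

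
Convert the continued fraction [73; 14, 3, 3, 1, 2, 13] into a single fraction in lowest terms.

Start with 13.
2 + 1/(13/1) = 2 + 1/13 = 27/13
1 + 1/(27/13) = 1 + 13/27 = 40/27
3 + 1/(40/27) = 3 + 27/40 = 147/40
3 + 1/(147/40) = 3 + 40/147 = 481/147
14 + 1/(481/147) = 14 + 147/481 = 6881/481
73 + 1/(6881/481) = 73 + 481/6881 = 502794/6881

502794/6881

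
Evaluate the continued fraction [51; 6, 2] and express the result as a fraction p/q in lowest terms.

665/13

Start with 2.
6 + 1/(2/1) = 6 + 1/2 = 13/2
51 + 1/(13/2) = 51 + 2/13 = 665/13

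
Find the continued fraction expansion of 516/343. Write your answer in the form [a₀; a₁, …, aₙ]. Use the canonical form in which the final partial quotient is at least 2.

[1; 1, 1, 56, 1, 2]

Run the Euclidean algorithm, recording each quotient:
⌊516/343⌋ = 1, remainder 173
⌊343/173⌋ = 1, remainder 170
⌊173/170⌋ = 1, remainder 3
⌊170/3⌋ = 56, remainder 2
⌊3/2⌋ = 1, remainder 1
⌊2/1⌋ = 2, remainder 0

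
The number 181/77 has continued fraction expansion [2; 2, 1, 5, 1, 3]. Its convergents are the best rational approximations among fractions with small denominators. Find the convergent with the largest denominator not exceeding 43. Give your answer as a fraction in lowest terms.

47/20

a_0 = 2: 2/1  (≤ bound)
a_1 = 2: 5/2  (≤ bound)
a_2 = 1: 7/3  (≤ bound)
a_3 = 5: 40/17  (≤ bound)
a_4 = 1: 47/20  (≤ bound)
a_5 = 3: 181/77  (> 43, stop)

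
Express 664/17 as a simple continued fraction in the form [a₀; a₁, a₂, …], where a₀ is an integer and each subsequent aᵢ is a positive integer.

Apply division with remainder until the remainder is 0:
664 = 39·17 + 1, so a_0 = 39
17 = 17·1 + 0, so a_1 = 17

[39; 17]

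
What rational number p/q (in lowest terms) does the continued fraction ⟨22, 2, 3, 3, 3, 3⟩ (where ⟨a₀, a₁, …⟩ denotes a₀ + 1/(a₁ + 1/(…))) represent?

Use the convergent recurrence hₖ = aₖ·hₖ₋₁ + hₖ₋₂ (and likewise for the denominators kₖ):
a_0 = 22: 22/1
a_1 = 2: 45/2
a_2 = 3: 157/7
a_3 = 3: 516/23
a_4 = 3: 1705/76
a_5 = 3: 5631/251

5631/251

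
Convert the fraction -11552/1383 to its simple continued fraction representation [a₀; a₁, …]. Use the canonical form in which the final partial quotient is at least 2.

-11552 ÷ 1383 → quotient -9, remainder 895
1383 ÷ 895 → quotient 1, remainder 488
895 ÷ 488 → quotient 1, remainder 407
488 ÷ 407 → quotient 1, remainder 81
407 ÷ 81 → quotient 5, remainder 2
81 ÷ 2 → quotient 40, remainder 1
2 ÷ 1 → quotient 2, remainder 0

[-9; 1, 1, 1, 5, 40, 2]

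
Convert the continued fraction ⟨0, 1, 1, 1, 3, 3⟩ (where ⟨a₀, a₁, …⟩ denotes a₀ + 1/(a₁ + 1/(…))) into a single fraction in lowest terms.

Start with 3.
3 + 1/(3/1) = 3 + 1/3 = 10/3
1 + 1/(10/3) = 1 + 3/10 = 13/10
1 + 1/(13/10) = 1 + 10/13 = 23/13
1 + 1/(23/13) = 1 + 13/23 = 36/23
0 + 1/(36/23) = 0 + 23/36 = 23/36

23/36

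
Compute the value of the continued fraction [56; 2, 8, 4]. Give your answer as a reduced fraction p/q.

3953/70

Starting at the tail and folding back:
Start with 4.
8 + 1/(4/1) = 8 + 1/4 = 33/4
2 + 1/(33/4) = 2 + 4/33 = 70/33
56 + 1/(70/33) = 56 + 33/70 = 3953/70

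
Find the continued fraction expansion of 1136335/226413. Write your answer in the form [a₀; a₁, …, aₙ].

[5; 53, 41, 2, 5, 4, 2]

1136335 = 5·226413 + 4270, so a_0 = 5
226413 = 53·4270 + 103, so a_1 = 53
4270 = 41·103 + 47, so a_2 = 41
103 = 2·47 + 9, so a_3 = 2
47 = 5·9 + 2, so a_4 = 5
9 = 4·2 + 1, so a_5 = 4
2 = 2·1 + 0, so a_6 = 2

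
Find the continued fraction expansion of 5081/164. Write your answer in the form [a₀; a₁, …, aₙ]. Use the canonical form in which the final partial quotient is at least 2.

[30; 1, 53, 1, 2]

Repeatedly divide and take the remainder:
5081 ÷ 164 → quotient 30, remainder 161
164 ÷ 161 → quotient 1, remainder 3
161 ÷ 3 → quotient 53, remainder 2
3 ÷ 2 → quotient 1, remainder 1
2 ÷ 1 → quotient 2, remainder 0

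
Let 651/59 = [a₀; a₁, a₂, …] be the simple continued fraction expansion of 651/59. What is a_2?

651 ÷ 59 → quotient 11, remainder 2
59 ÷ 2 → quotient 29, remainder 1
2 ÷ 1 → quotient 2, remainder 0

2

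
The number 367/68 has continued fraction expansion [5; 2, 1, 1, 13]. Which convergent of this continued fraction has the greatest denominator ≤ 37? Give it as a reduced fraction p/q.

27/5

a_0 = 5: 5/1  (≤ bound)
a_1 = 2: 11/2  (≤ bound)
a_2 = 1: 16/3  (≤ bound)
a_3 = 1: 27/5  (≤ bound)
a_4 = 13: 367/68  (> 37, stop)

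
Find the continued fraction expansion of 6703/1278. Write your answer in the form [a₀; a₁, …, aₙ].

6703 ÷ 1278 → quotient 5, remainder 313
1278 ÷ 313 → quotient 4, remainder 26
313 ÷ 26 → quotient 12, remainder 1
26 ÷ 1 → quotient 26, remainder 0

[5; 4, 12, 26]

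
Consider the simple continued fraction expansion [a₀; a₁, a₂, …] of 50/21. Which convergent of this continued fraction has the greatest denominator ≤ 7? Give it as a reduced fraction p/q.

List convergents until the denominator exceeds the bound:
a_0 = 2: 2/1  (≤ bound)
a_1 = 2: 5/2  (≤ bound)
a_2 = 1: 7/3  (≤ bound)
a_3 = 1: 12/5  (≤ bound)
a_4 = 1: 19/8  (> 7, stop)

12/5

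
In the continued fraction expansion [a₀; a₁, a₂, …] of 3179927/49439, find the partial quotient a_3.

7

3179927 ÷ 49439 → quotient 64, remainder 15831
49439 ÷ 15831 → quotient 3, remainder 1946
15831 ÷ 1946 → quotient 8, remainder 263
1946 ÷ 263 → quotient 7, remainder 105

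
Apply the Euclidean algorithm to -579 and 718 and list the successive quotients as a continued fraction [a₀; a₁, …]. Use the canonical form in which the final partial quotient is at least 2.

[-1; 5, 6, 23]

Apply division with remainder until the remainder is 0:
⌊-579/718⌋ = -1, remainder 139
⌊718/139⌋ = 5, remainder 23
⌊139/23⌋ = 6, remainder 1
⌊23/1⌋ = 23, remainder 0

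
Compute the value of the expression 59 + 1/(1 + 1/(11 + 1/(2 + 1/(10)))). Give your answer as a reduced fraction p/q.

15699/262

a_0 = 59: 59/1
a_1 = 1: 60/1
a_2 = 11: 719/12
a_3 = 2: 1498/25
a_4 = 10: 15699/262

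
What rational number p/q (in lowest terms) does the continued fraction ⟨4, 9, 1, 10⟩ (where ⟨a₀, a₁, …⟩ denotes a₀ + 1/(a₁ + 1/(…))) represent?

447/109

Build up convergents one term at a time:
a_0 = 4: 4/1
a_1 = 9: 37/9
a_2 = 1: 41/10
a_3 = 10: 447/109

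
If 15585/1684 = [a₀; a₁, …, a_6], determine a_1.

3

Run the Euclidean algorithm, recording each quotient:
15585 ÷ 1684 → quotient 9, remainder 429
1684 ÷ 429 → quotient 3, remainder 397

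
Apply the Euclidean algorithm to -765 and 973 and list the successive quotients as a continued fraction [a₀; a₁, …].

[-1; 4, 1, 2, 9, 1, 1, 3]

Run the Euclidean algorithm, recording each quotient:
-765 ÷ 973 → quotient -1, remainder 208
973 ÷ 208 → quotient 4, remainder 141
208 ÷ 141 → quotient 1, remainder 67
141 ÷ 67 → quotient 2, remainder 7
67 ÷ 7 → quotient 9, remainder 4
7 ÷ 4 → quotient 1, remainder 3
4 ÷ 3 → quotient 1, remainder 1
3 ÷ 1 → quotient 3, remainder 0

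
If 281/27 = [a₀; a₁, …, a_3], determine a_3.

5

Run the Euclidean algorithm, recording each quotient:
281 ÷ 27 → quotient 10, remainder 11
27 ÷ 11 → quotient 2, remainder 5
11 ÷ 5 → quotient 2, remainder 1
5 ÷ 1 → quotient 5, remainder 0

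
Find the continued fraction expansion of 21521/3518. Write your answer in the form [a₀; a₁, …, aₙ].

Repeatedly divide and take the remainder:
21521 = 6·3518 + 413, so a_0 = 6
3518 = 8·413 + 214, so a_1 = 8
413 = 1·214 + 199, so a_2 = 1
214 = 1·199 + 15, so a_3 = 1
199 = 13·15 + 4, so a_4 = 13
15 = 3·4 + 3, so a_5 = 3
4 = 1·3 + 1, so a_6 = 1
3 = 3·1 + 0, so a_7 = 3

[6; 8, 1, 1, 13, 3, 1, 3]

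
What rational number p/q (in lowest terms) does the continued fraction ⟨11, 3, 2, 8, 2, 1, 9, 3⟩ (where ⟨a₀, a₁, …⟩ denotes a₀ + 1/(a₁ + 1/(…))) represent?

62389/5527

Start with 3.
9 + 1/(3/1) = 9 + 1/3 = 28/3
1 + 1/(28/3) = 1 + 3/28 = 31/28
2 + 1/(31/28) = 2 + 28/31 = 90/31
8 + 1/(90/31) = 8 + 31/90 = 751/90
2 + 1/(751/90) = 2 + 90/751 = 1592/751
3 + 1/(1592/751) = 3 + 751/1592 = 5527/1592
11 + 1/(5527/1592) = 11 + 1592/5527 = 62389/5527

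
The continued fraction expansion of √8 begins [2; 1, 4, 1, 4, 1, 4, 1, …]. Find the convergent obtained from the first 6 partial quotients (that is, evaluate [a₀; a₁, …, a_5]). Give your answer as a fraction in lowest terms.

99/35

Start with 1.
4 + 1/(1/1) = 4 + 1/1 = 5/1
1 + 1/(5/1) = 1 + 1/5 = 6/5
4 + 1/(6/5) = 4 + 5/6 = 29/6
1 + 1/(29/6) = 1 + 6/29 = 35/29
2 + 1/(35/29) = 2 + 29/35 = 99/35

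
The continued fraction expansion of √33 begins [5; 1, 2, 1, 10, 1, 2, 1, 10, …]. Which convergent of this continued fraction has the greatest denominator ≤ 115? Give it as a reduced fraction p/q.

List convergents until the denominator exceeds the bound:
a_0 = 5: 5/1  (≤ bound)
a_1 = 1: 6/1  (≤ bound)
a_2 = 2: 17/3  (≤ bound)
a_3 = 1: 23/4  (≤ bound)
a_4 = 10: 247/43  (≤ bound)
a_5 = 1: 270/47  (≤ bound)
a_6 = 2: 787/137  (> 115, stop)

270/47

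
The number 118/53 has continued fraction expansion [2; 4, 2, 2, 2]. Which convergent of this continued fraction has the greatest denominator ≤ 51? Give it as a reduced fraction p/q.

49/22

List convergents until the denominator exceeds the bound:
a_0 = 2: 2/1  (≤ bound)
a_1 = 4: 9/4  (≤ bound)
a_2 = 2: 20/9  (≤ bound)
a_3 = 2: 49/22  (≤ bound)
a_4 = 2: 118/53  (> 51, stop)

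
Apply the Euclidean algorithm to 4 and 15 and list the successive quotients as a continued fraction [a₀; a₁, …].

⌊4/15⌋ = 0, remainder 4
⌊15/4⌋ = 3, remainder 3
⌊4/3⌋ = 1, remainder 1
⌊3/1⌋ = 3, remainder 0

[0; 3, 1, 3]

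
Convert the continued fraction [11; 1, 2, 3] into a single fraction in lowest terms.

117/10

Work from the innermost term outward:
Start with 3.
2 + 1/(3/1) = 2 + 1/3 = 7/3
1 + 1/(7/3) = 1 + 3/7 = 10/7
11 + 1/(10/7) = 11 + 7/10 = 117/10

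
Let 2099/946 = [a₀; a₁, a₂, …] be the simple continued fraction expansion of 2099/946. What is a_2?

Apply division with remainder until the remainder is 0:
2099 = 2·946 + 207, so a_0 = 2
946 = 4·207 + 118, so a_1 = 4
207 = 1·118 + 89, so a_2 = 1

1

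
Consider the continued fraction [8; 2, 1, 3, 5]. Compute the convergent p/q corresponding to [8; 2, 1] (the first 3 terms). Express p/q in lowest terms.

a_0 = 8: 8/1
a_1 = 2: 17/2
a_2 = 1: 25/3

25/3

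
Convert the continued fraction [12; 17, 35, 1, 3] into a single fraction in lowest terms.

a_0 = 12: 12/1
a_1 = 17: 205/17
a_2 = 35: 7187/596
a_3 = 1: 7392/613
a_4 = 3: 29363/2435

29363/2435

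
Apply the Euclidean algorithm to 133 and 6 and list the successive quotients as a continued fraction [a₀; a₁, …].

[22; 6]

Apply division with remainder until the remainder is 0:
133 = 22·6 + 1, so a_0 = 22
6 = 6·1 + 0, so a_1 = 6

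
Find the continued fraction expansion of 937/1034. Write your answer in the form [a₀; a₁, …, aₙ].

[0; 1, 9, 1, 1, 1, 15, 2]

937 ÷ 1034 → quotient 0, remainder 937
1034 ÷ 937 → quotient 1, remainder 97
937 ÷ 97 → quotient 9, remainder 64
97 ÷ 64 → quotient 1, remainder 33
64 ÷ 33 → quotient 1, remainder 31
33 ÷ 31 → quotient 1, remainder 2
31 ÷ 2 → quotient 15, remainder 1
2 ÷ 1 → quotient 2, remainder 0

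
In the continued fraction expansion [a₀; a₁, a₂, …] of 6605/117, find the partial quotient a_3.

1

⌊6605/117⌋ = 56, remainder 53
⌊117/53⌋ = 2, remainder 11
⌊53/11⌋ = 4, remainder 9
⌊11/9⌋ = 1, remainder 2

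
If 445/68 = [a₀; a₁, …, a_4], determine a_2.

Repeatedly divide and take the remainder:
445 ÷ 68 → quotient 6, remainder 37
68 ÷ 37 → quotient 1, remainder 31
37 ÷ 31 → quotient 1, remainder 6

1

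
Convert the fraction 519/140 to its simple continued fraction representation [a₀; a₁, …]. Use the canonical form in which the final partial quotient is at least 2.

519 = 3·140 + 99, so a_0 = 3
140 = 1·99 + 41, so a_1 = 1
99 = 2·41 + 17, so a_2 = 2
41 = 2·17 + 7, so a_3 = 2
17 = 2·7 + 3, so a_4 = 2
7 = 2·3 + 1, so a_5 = 2
3 = 3·1 + 0, so a_6 = 3

[3; 1, 2, 2, 2, 2, 3]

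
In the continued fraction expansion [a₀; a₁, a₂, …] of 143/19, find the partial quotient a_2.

⌊143/19⌋ = 7, remainder 10
⌊19/10⌋ = 1, remainder 9
⌊10/9⌋ = 1, remainder 1

1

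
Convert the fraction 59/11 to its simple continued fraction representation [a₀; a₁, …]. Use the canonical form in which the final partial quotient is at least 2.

Apply division with remainder until the remainder is 0:
59 = 5·11 + 4, so a_0 = 5
11 = 2·4 + 3, so a_1 = 2
4 = 1·3 + 1, so a_2 = 1
3 = 3·1 + 0, so a_3 = 3

[5; 2, 1, 3]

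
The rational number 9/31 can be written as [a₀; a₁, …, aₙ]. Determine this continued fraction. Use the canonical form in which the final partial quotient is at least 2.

[0; 3, 2, 4]

9 ÷ 31 → quotient 0, remainder 9
31 ÷ 9 → quotient 3, remainder 4
9 ÷ 4 → quotient 2, remainder 1
4 ÷ 1 → quotient 4, remainder 0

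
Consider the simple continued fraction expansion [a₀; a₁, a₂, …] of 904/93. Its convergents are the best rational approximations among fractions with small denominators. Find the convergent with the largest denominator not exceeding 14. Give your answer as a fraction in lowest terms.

68/7

a_0 = 9: 9/1  (≤ bound)
a_1 = 1: 10/1  (≤ bound)
a_2 = 2: 29/3  (≤ bound)
a_3 = 1: 39/4  (≤ bound)
a_4 = 1: 68/7  (≤ bound)
a_5 = 2: 175/18  (> 14, stop)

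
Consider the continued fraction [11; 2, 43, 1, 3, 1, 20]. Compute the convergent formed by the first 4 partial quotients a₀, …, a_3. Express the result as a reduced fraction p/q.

1023/89

Collapse the nested fraction from the inside out:
Start with 1.
43 + 1/(1/1) = 43 + 1/1 = 44/1
2 + 1/(44/1) = 2 + 1/44 = 89/44
11 + 1/(89/44) = 11 + 44/89 = 1023/89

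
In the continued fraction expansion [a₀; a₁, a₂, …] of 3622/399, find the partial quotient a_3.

6

⌊3622/399⌋ = 9, remainder 31
⌊399/31⌋ = 12, remainder 27
⌊31/27⌋ = 1, remainder 4
⌊27/4⌋ = 6, remainder 3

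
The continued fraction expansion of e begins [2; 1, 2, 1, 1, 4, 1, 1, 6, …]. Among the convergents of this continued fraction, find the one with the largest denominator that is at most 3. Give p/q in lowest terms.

8/3

List convergents until the denominator exceeds the bound:
a_0 = 2: 2/1  (≤ bound)
a_1 = 1: 3/1  (≤ bound)
a_2 = 2: 8/3  (≤ bound)
a_3 = 1: 11/4  (> 3, stop)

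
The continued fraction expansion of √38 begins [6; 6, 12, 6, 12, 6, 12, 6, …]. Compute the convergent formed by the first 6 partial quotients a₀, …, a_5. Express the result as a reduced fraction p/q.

a_0 = 6: 6/1
a_1 = 6: 37/6
a_2 = 12: 450/73
a_3 = 6: 2737/444
a_4 = 12: 33294/5401
a_5 = 6: 202501/32850

202501/32850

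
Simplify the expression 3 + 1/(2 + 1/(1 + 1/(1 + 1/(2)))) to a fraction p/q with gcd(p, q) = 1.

Starting at the tail and folding back:
Start with 2.
1 + 1/(2/1) = 1 + 1/2 = 3/2
1 + 1/(3/2) = 1 + 2/3 = 5/3
2 + 1/(5/3) = 2 + 3/5 = 13/5
3 + 1/(13/5) = 3 + 5/13 = 44/13

44/13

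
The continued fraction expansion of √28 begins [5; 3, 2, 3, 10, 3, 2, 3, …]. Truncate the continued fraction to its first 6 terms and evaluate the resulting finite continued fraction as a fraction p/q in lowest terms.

Start with 3.
10 + 1/(3/1) = 10 + 1/3 = 31/3
3 + 1/(31/3) = 3 + 3/31 = 96/31
2 + 1/(96/31) = 2 + 31/96 = 223/96
3 + 1/(223/96) = 3 + 96/223 = 765/223
5 + 1/(765/223) = 5 + 223/765 = 4048/765

4048/765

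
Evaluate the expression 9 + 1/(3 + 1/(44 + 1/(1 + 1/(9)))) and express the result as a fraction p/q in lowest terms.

Collapse the nested fraction from the inside out:
Start with 9.
1 + 1/(9/1) = 1 + 1/9 = 10/9
44 + 1/(10/9) = 44 + 9/10 = 449/10
3 + 1/(449/10) = 3 + 10/449 = 1357/449
9 + 1/(1357/449) = 9 + 449/1357 = 12662/1357

12662/1357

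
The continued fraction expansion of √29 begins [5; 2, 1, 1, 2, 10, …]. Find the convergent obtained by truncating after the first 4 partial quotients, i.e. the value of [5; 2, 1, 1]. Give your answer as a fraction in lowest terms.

Build up convergents one term at a time:
a_0 = 5: 5/1
a_1 = 2: 11/2
a_2 = 1: 16/3
a_3 = 1: 27/5

27/5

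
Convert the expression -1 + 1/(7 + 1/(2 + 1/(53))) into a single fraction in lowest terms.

-695/802

Start with 53.
2 + 1/(53/1) = 2 + 1/53 = 107/53
7 + 1/(107/53) = 7 + 53/107 = 802/107
-1 + 1/(802/107) = -1 + 107/802 = -695/802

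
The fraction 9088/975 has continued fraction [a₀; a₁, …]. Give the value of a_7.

2

Apply division with remainder until the remainder is 0:
9088 ÷ 975 → quotient 9, remainder 313
975 ÷ 313 → quotient 3, remainder 36
313 ÷ 36 → quotient 8, remainder 25
36 ÷ 25 → quotient 1, remainder 11
25 ÷ 11 → quotient 2, remainder 3
11 ÷ 3 → quotient 3, remainder 2
3 ÷ 2 → quotient 1, remainder 1
2 ÷ 1 → quotient 2, remainder 0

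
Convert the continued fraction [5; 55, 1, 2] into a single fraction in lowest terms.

a_0 = 5: 5/1
a_1 = 55: 276/55
a_2 = 1: 281/56
a_3 = 2: 838/167

838/167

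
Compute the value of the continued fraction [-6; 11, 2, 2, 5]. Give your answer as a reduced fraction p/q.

Compute successive convergents:
a_0 = -6: -6/1
a_1 = 11: -65/11
a_2 = 2: -136/23
a_3 = 2: -337/57
a_4 = 5: -1821/308

-1821/308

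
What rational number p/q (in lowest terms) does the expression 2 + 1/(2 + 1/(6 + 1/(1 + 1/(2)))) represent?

106/43

a_0 = 2: 2/1
a_1 = 2: 5/2
a_2 = 6: 32/13
a_3 = 1: 37/15
a_4 = 2: 106/43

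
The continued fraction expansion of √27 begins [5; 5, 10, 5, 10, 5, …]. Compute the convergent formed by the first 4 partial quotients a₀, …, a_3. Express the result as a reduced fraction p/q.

1351/260

Work from the innermost term outward:
Start with 5.
10 + 1/(5/1) = 10 + 1/5 = 51/5
5 + 1/(51/5) = 5 + 5/51 = 260/51
5 + 1/(260/51) = 5 + 51/260 = 1351/260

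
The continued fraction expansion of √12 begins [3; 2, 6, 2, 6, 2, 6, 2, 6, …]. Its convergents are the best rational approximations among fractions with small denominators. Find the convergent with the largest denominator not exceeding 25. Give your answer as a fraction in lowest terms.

45/13

a_0 = 3: 3/1  (≤ bound)
a_1 = 2: 7/2  (≤ bound)
a_2 = 6: 45/13  (≤ bound)
a_3 = 2: 97/28  (> 25, stop)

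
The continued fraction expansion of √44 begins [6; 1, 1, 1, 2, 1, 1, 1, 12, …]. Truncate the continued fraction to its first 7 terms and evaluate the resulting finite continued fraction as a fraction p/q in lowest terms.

126/19

Compute successive convergents:
a_0 = 6: 6/1
a_1 = 1: 7/1
a_2 = 1: 13/2
a_3 = 1: 20/3
a_4 = 2: 53/8
a_5 = 1: 73/11
a_6 = 1: 126/19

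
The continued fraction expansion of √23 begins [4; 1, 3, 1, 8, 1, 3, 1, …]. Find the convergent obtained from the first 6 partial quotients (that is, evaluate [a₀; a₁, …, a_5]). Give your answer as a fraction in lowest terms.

235/49

Start with 1.
8 + 1/(1/1) = 8 + 1/1 = 9/1
1 + 1/(9/1) = 1 + 1/9 = 10/9
3 + 1/(10/9) = 3 + 9/10 = 39/10
1 + 1/(39/10) = 1 + 10/39 = 49/39
4 + 1/(49/39) = 4 + 39/49 = 235/49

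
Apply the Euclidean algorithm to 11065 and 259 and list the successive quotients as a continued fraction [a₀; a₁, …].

[42; 1, 2, 1, 1, 2, 14]

Repeatedly divide and take the remainder:
11065 ÷ 259 → quotient 42, remainder 187
259 ÷ 187 → quotient 1, remainder 72
187 ÷ 72 → quotient 2, remainder 43
72 ÷ 43 → quotient 1, remainder 29
43 ÷ 29 → quotient 1, remainder 14
29 ÷ 14 → quotient 2, remainder 1
14 ÷ 1 → quotient 14, remainder 0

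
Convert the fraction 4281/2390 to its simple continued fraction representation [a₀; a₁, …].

[1; 1, 3, 1, 3, 1, 3, 26]

⌊4281/2390⌋ = 1, remainder 1891
⌊2390/1891⌋ = 1, remainder 499
⌊1891/499⌋ = 3, remainder 394
⌊499/394⌋ = 1, remainder 105
⌊394/105⌋ = 3, remainder 79
⌊105/79⌋ = 1, remainder 26
⌊79/26⌋ = 3, remainder 1
⌊26/1⌋ = 26, remainder 0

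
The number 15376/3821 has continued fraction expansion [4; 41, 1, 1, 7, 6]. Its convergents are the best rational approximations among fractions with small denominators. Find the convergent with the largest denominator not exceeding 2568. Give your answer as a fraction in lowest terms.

2507/623

a_0 = 4: 4/1  (≤ bound)
a_1 = 41: 165/41  (≤ bound)
a_2 = 1: 169/42  (≤ bound)
a_3 = 1: 334/83  (≤ bound)
a_4 = 7: 2507/623  (≤ bound)
a_5 = 6: 15376/3821  (> 2568, stop)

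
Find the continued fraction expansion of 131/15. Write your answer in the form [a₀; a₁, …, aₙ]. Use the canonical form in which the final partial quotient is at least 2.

[8; 1, 2, 1, 3]

131 = 8·15 + 11, so a_0 = 8
15 = 1·11 + 4, so a_1 = 1
11 = 2·4 + 3, so a_2 = 2
4 = 1·3 + 1, so a_3 = 1
3 = 3·1 + 0, so a_4 = 3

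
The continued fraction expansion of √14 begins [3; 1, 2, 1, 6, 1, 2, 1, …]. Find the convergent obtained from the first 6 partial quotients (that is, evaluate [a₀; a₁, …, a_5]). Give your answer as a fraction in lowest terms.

Use the convergent recurrence hₖ = aₖ·hₖ₋₁ + hₖ₋₂ (and likewise for the denominators kₖ):
a_0 = 3: 3/1
a_1 = 1: 4/1
a_2 = 2: 11/3
a_3 = 1: 15/4
a_4 = 6: 101/27
a_5 = 1: 116/31

116/31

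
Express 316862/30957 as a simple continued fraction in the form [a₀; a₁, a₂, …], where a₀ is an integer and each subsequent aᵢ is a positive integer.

[10; 4, 4, 13, 6, 2, 10]

Apply division with remainder until the remainder is 0:
316862 = 10·30957 + 7292, so a_0 = 10
30957 = 4·7292 + 1789, so a_1 = 4
7292 = 4·1789 + 136, so a_2 = 4
1789 = 13·136 + 21, so a_3 = 13
136 = 6·21 + 10, so a_4 = 6
21 = 2·10 + 1, so a_5 = 2
10 = 10·1 + 0, so a_6 = 10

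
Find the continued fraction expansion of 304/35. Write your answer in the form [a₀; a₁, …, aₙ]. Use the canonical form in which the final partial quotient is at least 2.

[8; 1, 2, 5, 2]

Run the Euclidean algorithm, recording each quotient:
304 ÷ 35 → quotient 8, remainder 24
35 ÷ 24 → quotient 1, remainder 11
24 ÷ 11 → quotient 2, remainder 2
11 ÷ 2 → quotient 5, remainder 1
2 ÷ 1 → quotient 2, remainder 0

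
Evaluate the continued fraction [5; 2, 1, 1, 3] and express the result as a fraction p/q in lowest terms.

97/18

a_0 = 5: 5/1
a_1 = 2: 11/2
a_2 = 1: 16/3
a_3 = 1: 27/5
a_4 = 3: 97/18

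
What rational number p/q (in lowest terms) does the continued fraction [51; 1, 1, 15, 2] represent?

3297/64

a_0 = 51: 51/1
a_1 = 1: 52/1
a_2 = 1: 103/2
a_3 = 15: 1597/31
a_4 = 2: 3297/64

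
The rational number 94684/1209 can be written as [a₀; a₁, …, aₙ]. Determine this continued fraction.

[78; 3, 6, 15, 1, 3]

Run the Euclidean algorithm, recording each quotient:
94684 = 78·1209 + 382, so a_0 = 78
1209 = 3·382 + 63, so a_1 = 3
382 = 6·63 + 4, so a_2 = 6
63 = 15·4 + 3, so a_3 = 15
4 = 1·3 + 1, so a_4 = 1
3 = 3·1 + 0, so a_5 = 3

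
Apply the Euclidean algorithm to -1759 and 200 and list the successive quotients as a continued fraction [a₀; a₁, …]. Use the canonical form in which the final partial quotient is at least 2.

[-9; 4, 1, 7, 5]

-1759 ÷ 200 → quotient -9, remainder 41
200 ÷ 41 → quotient 4, remainder 36
41 ÷ 36 → quotient 1, remainder 5
36 ÷ 5 → quotient 7, remainder 1
5 ÷ 1 → quotient 5, remainder 0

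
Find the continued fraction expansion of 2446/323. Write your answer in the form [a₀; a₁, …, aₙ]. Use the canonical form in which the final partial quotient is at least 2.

[7; 1, 1, 2, 1, 14, 1, 2]

Run the Euclidean algorithm, recording each quotient:
2446 ÷ 323 → quotient 7, remainder 185
323 ÷ 185 → quotient 1, remainder 138
185 ÷ 138 → quotient 1, remainder 47
138 ÷ 47 → quotient 2, remainder 44
47 ÷ 44 → quotient 1, remainder 3
44 ÷ 3 → quotient 14, remainder 2
3 ÷ 2 → quotient 1, remainder 1
2 ÷ 1 → quotient 2, remainder 0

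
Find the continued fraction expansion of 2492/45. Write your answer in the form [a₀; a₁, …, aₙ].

[55; 2, 1, 1, 1, 5]

2492 ÷ 45 → quotient 55, remainder 17
45 ÷ 17 → quotient 2, remainder 11
17 ÷ 11 → quotient 1, remainder 6
11 ÷ 6 → quotient 1, remainder 5
6 ÷ 5 → quotient 1, remainder 1
5 ÷ 1 → quotient 5, remainder 0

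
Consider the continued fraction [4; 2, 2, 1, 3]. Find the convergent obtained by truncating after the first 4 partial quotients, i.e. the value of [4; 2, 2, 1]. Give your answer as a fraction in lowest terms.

31/7

Work from the innermost term outward:
Start with 1.
2 + 1/(1/1) = 2 + 1/1 = 3/1
2 + 1/(3/1) = 2 + 1/3 = 7/3
4 + 1/(7/3) = 4 + 3/7 = 31/7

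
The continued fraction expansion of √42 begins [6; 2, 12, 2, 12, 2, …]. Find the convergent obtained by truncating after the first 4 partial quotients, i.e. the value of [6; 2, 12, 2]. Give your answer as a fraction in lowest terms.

337/52

Work from the innermost term outward:
Start with 2.
12 + 1/(2/1) = 12 + 1/2 = 25/2
2 + 1/(25/2) = 2 + 2/25 = 52/25
6 + 1/(52/25) = 6 + 25/52 = 337/52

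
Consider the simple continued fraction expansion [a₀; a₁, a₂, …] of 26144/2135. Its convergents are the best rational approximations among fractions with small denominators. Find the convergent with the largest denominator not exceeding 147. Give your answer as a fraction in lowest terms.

1347/110

List convergents until the denominator exceeds the bound:
a_0 = 12: 12/1  (≤ bound)
a_1 = 4: 49/4  (≤ bound)
a_2 = 13: 649/53  (≤ bound)
a_3 = 2: 1347/110  (≤ bound)
a_4 = 3: 4690/383  (> 147, stop)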